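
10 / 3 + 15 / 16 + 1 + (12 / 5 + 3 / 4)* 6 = 5801 / 240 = 24.17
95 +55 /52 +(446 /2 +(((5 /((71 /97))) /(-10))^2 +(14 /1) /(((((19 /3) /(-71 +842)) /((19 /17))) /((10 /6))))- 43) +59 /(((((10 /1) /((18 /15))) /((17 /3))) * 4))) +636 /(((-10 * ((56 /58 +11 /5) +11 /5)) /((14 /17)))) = 149577497687387 /43336972900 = 3451.50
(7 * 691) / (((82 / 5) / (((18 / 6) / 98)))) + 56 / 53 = 613633 / 60844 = 10.09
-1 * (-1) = 1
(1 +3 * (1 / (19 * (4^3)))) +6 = 8515 / 1216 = 7.00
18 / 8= 9 / 4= 2.25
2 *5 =10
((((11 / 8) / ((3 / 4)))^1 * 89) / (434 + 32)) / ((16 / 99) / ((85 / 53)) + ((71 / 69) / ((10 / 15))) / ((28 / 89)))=884242590 / 12644119897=0.07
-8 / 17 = -0.47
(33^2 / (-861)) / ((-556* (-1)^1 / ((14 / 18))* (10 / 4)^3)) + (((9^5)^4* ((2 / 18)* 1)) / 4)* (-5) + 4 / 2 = -14434694885659466073924593 / 8548500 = -1688564647091240109.25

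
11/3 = 3.67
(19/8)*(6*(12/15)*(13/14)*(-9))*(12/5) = -40014/175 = -228.65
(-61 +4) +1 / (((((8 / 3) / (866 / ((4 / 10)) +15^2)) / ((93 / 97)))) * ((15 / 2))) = 57.57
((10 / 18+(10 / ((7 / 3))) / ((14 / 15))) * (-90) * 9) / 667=-204300 / 32683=-6.25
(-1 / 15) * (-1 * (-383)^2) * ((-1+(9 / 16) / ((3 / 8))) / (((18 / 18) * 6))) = 146689 / 180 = 814.94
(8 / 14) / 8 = 1 / 14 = 0.07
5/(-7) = -5/7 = -0.71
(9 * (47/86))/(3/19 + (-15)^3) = -2679/1838164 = -0.00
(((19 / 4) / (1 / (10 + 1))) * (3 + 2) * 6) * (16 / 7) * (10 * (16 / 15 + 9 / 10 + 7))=2248840 / 7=321262.86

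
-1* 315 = -315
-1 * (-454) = 454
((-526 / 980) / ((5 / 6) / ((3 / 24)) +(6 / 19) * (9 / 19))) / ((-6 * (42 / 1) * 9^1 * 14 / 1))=94943 / 38284233120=0.00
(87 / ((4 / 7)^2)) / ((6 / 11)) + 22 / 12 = 47069 / 96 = 490.30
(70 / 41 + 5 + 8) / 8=603 / 328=1.84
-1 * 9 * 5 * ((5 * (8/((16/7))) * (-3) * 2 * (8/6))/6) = 1050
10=10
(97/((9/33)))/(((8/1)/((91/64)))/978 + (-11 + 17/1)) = 15826811/267250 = 59.22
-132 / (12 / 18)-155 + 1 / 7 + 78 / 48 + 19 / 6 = -58475 / 168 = -348.07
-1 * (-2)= 2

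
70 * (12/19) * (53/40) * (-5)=-5565/19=-292.89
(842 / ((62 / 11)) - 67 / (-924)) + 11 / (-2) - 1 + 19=4639171 / 28644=161.96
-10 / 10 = -1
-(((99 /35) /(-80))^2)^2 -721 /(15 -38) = 31.35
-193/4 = -48.25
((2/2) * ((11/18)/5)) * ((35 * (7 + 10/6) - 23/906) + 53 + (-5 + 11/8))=4686451/108720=43.11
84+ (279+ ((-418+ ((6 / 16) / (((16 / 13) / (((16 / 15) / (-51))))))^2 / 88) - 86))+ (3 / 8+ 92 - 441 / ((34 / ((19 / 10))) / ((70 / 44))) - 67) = -56702534231 / 366220800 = -154.83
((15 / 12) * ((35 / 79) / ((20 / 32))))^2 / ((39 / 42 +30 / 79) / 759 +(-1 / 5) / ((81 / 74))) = -7029099000 / 1620383773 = -4.34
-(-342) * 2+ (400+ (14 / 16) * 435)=11717 / 8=1464.62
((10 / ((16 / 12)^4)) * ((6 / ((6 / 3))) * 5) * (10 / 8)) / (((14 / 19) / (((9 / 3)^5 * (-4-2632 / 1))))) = -92419066125 / 1792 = -51573139.58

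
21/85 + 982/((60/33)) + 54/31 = 2856809/5270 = 542.09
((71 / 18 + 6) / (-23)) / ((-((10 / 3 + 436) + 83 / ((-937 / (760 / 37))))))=6205751 / 6279621276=0.00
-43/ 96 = -0.45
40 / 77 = 0.52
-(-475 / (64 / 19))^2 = -19885.41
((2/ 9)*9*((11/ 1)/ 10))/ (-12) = -11/ 60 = -0.18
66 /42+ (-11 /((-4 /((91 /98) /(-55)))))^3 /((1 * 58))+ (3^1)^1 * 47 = 142.57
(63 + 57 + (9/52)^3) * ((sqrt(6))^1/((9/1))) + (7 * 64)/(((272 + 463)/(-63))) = -192/5 + 5624563 * sqrt(6)/421824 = -5.74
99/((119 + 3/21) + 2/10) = 3465/4177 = 0.83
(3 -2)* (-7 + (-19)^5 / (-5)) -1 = 495211.80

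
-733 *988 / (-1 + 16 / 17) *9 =110803212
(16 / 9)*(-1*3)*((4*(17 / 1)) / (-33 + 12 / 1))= 1088 / 63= 17.27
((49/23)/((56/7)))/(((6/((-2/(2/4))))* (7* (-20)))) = 7/5520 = 0.00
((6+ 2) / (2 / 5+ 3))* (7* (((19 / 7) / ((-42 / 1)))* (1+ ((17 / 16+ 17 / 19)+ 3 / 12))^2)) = -1584375 / 144704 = -10.95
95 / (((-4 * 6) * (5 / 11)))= -209 / 24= -8.71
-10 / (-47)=10 / 47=0.21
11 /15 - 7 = -94 /15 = -6.27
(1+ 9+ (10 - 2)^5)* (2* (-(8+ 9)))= -1114452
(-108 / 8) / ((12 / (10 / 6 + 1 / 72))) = -121 / 64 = -1.89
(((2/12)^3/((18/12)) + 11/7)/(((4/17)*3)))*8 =60707/3402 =17.84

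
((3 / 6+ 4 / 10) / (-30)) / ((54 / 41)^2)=-1681 / 97200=-0.02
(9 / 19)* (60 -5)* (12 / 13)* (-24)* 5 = -712800 / 247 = -2885.83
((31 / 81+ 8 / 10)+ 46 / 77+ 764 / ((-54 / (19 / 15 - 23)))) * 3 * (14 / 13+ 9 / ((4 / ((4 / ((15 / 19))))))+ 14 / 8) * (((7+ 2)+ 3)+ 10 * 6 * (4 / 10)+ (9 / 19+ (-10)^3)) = -24188917340143 / 1901900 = -12718290.84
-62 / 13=-4.77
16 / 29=0.55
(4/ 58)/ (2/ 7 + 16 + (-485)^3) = -14/ 23159074069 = -0.00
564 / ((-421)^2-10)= 188 / 59077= 0.00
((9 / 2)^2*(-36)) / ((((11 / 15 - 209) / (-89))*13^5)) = -973215 / 1159919332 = -0.00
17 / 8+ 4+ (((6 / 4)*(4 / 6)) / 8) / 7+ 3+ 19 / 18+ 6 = 2041 / 126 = 16.20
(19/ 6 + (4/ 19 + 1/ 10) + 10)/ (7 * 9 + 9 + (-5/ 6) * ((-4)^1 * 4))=3841/ 24320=0.16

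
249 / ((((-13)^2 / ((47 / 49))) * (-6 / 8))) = -15604 / 8281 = -1.88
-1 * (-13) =13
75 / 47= 1.60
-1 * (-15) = 15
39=39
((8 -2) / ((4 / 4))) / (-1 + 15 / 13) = 39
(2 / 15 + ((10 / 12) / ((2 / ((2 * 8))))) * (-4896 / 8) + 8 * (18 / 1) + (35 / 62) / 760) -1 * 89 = -4024.87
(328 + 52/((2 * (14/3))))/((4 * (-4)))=-2335/112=-20.85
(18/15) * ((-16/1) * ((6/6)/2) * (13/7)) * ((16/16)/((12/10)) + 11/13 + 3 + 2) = -4168/35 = -119.09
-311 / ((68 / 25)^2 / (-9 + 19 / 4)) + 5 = 183.65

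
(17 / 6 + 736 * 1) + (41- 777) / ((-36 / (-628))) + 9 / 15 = -1088971 / 90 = -12099.68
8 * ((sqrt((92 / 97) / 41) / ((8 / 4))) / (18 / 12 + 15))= 16 * sqrt(91471) / 131241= 0.04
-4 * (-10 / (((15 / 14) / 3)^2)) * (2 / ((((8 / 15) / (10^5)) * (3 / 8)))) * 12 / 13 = 3763200000 / 13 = 289476923.08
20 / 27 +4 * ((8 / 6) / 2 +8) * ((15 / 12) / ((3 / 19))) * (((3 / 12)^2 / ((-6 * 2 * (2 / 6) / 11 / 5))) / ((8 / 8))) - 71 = -264479 / 864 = -306.11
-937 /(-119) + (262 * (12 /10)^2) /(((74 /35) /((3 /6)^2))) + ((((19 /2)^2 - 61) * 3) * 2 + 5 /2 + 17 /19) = 96782573 /418285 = 231.38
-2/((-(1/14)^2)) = 392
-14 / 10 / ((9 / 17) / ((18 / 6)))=-119 / 15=-7.93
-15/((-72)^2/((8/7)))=-5/1512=-0.00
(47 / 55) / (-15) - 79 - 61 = -115547 / 825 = -140.06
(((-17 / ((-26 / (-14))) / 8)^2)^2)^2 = 40213853471634241 / 13685690504052736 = 2.94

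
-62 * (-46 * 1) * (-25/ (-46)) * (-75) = -116250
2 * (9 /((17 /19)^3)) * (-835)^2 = 86080792950 /4913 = 17521024.41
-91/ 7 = -13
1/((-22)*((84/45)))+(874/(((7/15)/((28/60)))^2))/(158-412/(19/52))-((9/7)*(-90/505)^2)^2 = -3833161095201899/4133053524770632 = -0.93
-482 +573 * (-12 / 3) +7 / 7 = -2773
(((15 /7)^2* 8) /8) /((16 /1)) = 225 /784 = 0.29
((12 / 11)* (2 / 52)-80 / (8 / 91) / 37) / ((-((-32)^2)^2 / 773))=25104721 / 1387003904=0.02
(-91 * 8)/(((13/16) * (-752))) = 56/47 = 1.19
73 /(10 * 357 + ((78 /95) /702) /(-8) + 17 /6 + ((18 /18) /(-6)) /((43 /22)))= 0.02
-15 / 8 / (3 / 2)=-5 / 4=-1.25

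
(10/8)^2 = 25/16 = 1.56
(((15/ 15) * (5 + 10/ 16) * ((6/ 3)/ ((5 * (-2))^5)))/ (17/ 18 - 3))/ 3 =27/ 1480000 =0.00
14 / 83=0.17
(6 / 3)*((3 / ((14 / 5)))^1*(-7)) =-15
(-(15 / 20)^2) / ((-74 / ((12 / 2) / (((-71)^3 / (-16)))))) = 27 / 13242707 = 0.00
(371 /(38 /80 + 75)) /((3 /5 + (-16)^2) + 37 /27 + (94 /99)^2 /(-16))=2908936800 /152629490833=0.02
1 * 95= 95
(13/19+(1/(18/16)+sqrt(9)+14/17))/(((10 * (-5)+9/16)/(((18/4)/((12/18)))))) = -0.74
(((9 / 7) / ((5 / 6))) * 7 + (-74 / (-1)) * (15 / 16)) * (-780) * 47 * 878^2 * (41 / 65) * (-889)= 6352764065426646 / 5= 1270552813085329.20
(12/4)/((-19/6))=-0.95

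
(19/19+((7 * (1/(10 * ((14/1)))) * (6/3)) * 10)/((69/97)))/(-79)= -166/5451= -0.03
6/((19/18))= 108/19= 5.68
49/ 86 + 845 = 72719/ 86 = 845.57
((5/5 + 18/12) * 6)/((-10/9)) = -27/2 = -13.50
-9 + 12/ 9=-23/ 3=-7.67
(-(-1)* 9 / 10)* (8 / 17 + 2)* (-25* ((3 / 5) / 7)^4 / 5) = -0.00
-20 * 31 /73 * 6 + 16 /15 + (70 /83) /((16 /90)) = -16413199 /363540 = -45.15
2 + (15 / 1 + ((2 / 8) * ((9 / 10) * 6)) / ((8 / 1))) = 2747 / 160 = 17.17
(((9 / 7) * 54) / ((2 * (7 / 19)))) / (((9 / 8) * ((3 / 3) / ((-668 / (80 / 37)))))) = -6339654 / 245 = -25876.14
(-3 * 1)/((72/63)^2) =-147/64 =-2.30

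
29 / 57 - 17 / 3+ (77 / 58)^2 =-217021 / 63916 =-3.40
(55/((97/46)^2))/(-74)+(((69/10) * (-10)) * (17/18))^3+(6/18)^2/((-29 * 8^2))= -4827960542506855/17445640896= -276743.09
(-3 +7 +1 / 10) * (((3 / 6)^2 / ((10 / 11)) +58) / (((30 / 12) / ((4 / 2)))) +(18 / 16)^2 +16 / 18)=28796473 / 144000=199.98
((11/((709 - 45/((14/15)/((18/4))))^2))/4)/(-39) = -2156/7402423431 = -0.00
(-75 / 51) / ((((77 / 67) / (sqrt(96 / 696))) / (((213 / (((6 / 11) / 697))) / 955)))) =-975185*sqrt(29) / 38773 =-135.44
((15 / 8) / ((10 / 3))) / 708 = 3 / 3776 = 0.00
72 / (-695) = -72 / 695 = -0.10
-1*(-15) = 15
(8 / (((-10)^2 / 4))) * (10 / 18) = 8 / 45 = 0.18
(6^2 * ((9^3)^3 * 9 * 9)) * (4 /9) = 502096953744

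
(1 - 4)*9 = -27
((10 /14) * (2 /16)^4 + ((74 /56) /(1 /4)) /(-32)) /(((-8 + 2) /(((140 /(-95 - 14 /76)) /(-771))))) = 149815 /2855635968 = 0.00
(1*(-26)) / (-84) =13 / 42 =0.31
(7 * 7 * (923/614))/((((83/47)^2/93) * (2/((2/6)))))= 366.10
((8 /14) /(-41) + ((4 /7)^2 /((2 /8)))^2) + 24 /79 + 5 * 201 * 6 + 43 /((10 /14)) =236890130089 /38884195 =6092.20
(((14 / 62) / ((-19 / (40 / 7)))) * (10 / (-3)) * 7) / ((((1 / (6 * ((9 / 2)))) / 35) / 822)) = 1230906.62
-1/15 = -0.07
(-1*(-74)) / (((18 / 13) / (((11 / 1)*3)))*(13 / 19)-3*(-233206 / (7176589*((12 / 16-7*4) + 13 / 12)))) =2962.07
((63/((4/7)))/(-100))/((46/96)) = -1323/575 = -2.30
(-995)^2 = 990025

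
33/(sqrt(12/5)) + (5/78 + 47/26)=73/39 + 11*sqrt(15)/2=23.17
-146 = -146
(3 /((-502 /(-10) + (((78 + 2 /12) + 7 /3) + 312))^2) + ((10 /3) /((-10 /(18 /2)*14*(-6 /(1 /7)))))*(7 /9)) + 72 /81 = 489966625 /548753212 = 0.89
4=4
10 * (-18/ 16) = -45/ 4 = -11.25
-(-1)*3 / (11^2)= 3 / 121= 0.02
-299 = -299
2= 2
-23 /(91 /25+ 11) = -575 /366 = -1.57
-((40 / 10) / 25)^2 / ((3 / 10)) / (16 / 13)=-26 / 375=-0.07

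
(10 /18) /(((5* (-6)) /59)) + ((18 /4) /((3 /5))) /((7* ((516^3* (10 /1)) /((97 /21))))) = -9807135413 /8976022272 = -1.09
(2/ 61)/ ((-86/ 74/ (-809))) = 59866/ 2623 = 22.82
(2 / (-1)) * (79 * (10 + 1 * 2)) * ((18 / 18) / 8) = -237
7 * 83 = 581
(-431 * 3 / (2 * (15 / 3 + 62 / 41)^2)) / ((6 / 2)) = -5.08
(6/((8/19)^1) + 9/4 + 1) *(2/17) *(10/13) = 350/221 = 1.58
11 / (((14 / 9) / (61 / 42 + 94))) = 132297 / 196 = 674.98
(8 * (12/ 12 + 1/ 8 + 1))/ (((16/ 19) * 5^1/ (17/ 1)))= 68.64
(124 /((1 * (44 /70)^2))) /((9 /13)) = 493675 /1089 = 453.33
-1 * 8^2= -64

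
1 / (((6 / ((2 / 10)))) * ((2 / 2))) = 1 / 30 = 0.03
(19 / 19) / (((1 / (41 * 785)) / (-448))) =-14418880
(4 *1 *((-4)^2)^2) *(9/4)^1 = 2304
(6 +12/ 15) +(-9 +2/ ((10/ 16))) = 1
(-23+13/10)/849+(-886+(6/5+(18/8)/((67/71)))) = -1003918091/1137660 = -882.44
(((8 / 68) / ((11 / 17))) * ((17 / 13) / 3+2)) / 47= 190 / 20163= 0.01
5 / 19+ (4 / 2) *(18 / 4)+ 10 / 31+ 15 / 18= 36821 / 3534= 10.42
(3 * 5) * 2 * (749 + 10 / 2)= 22620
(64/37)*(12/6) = 128/37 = 3.46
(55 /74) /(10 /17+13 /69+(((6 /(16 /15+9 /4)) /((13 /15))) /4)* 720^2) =166900305 /60747686080018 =0.00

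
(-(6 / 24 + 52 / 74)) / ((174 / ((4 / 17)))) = -47 / 36482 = -0.00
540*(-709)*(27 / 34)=-5168610 / 17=-304035.88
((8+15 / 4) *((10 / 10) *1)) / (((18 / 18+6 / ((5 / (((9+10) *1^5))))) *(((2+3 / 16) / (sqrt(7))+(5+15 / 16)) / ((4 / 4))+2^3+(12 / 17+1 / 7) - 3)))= 10547270 / 250560153 - 279650 *sqrt(7) / 250560153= 0.04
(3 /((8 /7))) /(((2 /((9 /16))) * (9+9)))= 21 /512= 0.04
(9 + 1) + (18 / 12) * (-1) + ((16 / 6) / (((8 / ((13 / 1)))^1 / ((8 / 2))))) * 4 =467 / 6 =77.83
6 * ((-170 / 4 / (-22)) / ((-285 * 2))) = -17 / 836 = -0.02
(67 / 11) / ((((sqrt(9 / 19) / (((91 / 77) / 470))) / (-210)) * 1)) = -6097 * sqrt(19) / 5687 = -4.67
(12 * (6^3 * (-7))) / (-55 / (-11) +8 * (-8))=18144 / 59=307.53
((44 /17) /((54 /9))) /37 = 22 /1887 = 0.01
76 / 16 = 19 / 4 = 4.75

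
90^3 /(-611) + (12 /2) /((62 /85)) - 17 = -22765192 /18941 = -1201.90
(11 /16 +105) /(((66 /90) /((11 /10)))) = 5073 /32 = 158.53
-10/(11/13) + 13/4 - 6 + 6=-377/44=-8.57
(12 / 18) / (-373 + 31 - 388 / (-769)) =-769 / 393915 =-0.00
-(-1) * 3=3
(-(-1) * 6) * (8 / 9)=16 / 3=5.33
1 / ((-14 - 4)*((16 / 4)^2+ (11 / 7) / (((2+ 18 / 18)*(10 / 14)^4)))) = -625 / 202638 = -0.00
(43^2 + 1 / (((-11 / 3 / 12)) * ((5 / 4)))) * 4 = 406204 / 55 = 7385.53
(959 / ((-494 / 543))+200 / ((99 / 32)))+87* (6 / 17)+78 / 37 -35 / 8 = -118253322743 / 123047496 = -961.04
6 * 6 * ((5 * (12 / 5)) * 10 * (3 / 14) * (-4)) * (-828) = 21461760 / 7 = 3065965.71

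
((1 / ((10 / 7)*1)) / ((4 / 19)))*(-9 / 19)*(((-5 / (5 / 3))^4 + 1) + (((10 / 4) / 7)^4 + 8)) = -141.78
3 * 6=18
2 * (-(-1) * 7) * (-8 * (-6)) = 672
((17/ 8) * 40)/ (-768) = -85/ 768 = -0.11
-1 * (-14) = 14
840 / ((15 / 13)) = 728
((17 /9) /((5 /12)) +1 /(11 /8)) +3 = 1363 /165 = 8.26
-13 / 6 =-2.17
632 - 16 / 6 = 1888 / 3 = 629.33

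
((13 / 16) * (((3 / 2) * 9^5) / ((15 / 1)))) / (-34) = -767637 / 5440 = -141.11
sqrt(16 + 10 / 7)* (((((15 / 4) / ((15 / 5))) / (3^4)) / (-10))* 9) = -sqrt(854) / 504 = -0.06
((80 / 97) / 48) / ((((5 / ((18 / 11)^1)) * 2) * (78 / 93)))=93 / 27742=0.00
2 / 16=1 / 8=0.12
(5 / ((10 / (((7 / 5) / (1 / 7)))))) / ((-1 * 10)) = -49 / 100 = -0.49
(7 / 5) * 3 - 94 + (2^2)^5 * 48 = 245311 / 5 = 49062.20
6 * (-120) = -720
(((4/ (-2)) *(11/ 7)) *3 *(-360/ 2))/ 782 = 5940/ 2737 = 2.17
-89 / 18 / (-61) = 89 / 1098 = 0.08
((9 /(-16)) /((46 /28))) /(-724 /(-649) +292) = -5841 /5000384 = -0.00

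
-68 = -68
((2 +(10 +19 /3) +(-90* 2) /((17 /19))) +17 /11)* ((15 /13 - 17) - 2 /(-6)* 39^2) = -649405580 /7293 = -89045.05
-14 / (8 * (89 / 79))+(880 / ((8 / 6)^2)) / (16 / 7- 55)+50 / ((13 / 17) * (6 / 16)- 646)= -14126525661 / 1281776932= -11.02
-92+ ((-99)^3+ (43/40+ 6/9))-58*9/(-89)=-10363694639/10680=-970383.39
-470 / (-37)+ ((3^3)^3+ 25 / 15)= 2186408 / 111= 19697.37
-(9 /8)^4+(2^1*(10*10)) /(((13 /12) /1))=9745107 /53248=183.01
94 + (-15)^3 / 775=2779 / 31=89.65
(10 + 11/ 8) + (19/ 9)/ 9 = 7523/ 648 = 11.61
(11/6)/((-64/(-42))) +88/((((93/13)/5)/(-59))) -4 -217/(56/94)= -23783383/5952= -3995.86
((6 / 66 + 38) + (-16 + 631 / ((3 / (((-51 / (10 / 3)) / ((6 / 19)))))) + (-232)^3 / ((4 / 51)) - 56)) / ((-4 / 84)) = 735603868503 / 220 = 3343653947.74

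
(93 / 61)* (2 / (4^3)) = 93 / 1952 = 0.05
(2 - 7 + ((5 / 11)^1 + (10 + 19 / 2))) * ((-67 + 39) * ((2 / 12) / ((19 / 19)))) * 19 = -43757 / 33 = -1325.97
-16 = -16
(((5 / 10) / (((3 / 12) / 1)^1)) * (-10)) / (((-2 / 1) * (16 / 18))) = 45 / 4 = 11.25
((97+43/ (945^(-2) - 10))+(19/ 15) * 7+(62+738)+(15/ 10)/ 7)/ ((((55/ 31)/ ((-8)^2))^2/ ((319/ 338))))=48261994175233829888/ 43578498838875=1107472.62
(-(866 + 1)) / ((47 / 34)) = -29478 / 47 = -627.19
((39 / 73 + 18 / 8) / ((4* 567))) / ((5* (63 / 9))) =271 / 7726320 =0.00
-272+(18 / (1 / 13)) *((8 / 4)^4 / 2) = 1600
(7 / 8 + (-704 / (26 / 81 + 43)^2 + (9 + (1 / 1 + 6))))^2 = 21831792095757609 / 80191451881024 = 272.25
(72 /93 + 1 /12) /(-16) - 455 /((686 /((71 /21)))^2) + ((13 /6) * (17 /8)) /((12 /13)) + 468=1159070429977 /2450863968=472.92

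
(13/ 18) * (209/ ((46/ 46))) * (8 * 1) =10868/ 9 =1207.56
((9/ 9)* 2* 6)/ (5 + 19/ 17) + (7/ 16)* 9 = 1227/ 208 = 5.90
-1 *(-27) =27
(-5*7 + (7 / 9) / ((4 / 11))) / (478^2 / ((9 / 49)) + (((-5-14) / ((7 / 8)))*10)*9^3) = -8281 / 273589168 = -0.00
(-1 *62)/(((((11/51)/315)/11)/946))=-942244380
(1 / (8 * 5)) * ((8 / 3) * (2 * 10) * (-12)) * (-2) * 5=160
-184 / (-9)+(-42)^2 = 16060 / 9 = 1784.44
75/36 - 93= -1091/12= -90.92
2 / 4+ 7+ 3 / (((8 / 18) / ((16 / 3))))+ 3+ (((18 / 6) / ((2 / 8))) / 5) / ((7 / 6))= 3399 / 70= 48.56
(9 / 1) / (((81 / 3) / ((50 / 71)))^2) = 2500 / 408321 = 0.01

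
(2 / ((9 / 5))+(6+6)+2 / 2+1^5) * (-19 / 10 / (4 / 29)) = -9367 / 45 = -208.16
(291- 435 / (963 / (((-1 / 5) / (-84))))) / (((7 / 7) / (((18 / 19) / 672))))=7846495 / 19126464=0.41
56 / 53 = 1.06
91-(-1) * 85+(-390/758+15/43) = 2865572/16297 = 175.83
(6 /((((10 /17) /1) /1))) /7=51 /35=1.46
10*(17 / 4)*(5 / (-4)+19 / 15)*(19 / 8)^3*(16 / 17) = 6859 / 768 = 8.93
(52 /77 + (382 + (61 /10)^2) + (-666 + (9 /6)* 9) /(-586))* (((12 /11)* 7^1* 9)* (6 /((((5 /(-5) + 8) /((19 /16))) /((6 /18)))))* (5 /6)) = 81209217213 /9926840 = 8180.77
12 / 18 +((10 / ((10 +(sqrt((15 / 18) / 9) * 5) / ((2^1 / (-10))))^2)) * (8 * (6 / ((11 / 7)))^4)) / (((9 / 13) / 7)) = 512096256 * sqrt(30) / 190333 +3968919014 / 259545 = 30028.46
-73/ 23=-3.17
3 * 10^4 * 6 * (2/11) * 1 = 360000/11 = 32727.27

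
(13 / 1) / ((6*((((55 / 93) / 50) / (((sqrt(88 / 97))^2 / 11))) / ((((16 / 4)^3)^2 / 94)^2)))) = 67612180480 / 2357003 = 28685.66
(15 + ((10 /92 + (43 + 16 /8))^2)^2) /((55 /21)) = 77861589970353 /49252016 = 1580881.28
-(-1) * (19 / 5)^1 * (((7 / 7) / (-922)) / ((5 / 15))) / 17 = -0.00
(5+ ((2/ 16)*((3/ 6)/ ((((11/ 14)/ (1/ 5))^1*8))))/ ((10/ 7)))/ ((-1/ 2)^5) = -160.04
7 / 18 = 0.39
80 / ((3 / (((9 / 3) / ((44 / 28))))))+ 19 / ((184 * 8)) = 824529 / 16192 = 50.92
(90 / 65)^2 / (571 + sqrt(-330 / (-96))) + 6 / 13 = 136618314 / 293868523-432 * sqrt(55) / 293868523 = 0.46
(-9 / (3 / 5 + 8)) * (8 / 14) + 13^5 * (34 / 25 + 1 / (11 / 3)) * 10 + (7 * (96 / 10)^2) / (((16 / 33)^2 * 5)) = 2509220793127 / 413875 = 6062750.33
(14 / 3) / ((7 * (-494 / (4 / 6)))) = -2 / 2223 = -0.00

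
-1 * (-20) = 20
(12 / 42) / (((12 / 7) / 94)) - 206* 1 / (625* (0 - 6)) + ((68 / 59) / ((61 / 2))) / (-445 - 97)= 9583540254 / 609580625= 15.72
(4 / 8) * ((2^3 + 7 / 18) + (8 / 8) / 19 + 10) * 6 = 6307 / 114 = 55.32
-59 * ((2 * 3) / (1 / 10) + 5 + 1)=-3894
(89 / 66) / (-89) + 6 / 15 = 127 / 330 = 0.38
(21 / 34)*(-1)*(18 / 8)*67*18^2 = -1025703 / 34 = -30167.74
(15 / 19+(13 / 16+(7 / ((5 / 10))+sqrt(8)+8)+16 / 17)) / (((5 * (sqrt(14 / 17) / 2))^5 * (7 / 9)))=41616 * sqrt(119) / 7503125+19406367 * sqrt(238) / 570237500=0.59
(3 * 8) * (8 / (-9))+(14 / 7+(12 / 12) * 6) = -40 / 3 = -13.33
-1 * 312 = -312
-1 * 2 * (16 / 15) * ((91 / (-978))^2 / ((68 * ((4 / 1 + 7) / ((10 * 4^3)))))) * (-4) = 8479744 / 134146881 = 0.06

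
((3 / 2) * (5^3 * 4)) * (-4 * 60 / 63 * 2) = -40000 / 7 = -5714.29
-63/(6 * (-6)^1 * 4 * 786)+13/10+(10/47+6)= 22204573/2955360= 7.51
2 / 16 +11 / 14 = 51 / 56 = 0.91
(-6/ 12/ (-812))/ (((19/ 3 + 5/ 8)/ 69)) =207/ 33901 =0.01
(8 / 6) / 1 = 4 / 3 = 1.33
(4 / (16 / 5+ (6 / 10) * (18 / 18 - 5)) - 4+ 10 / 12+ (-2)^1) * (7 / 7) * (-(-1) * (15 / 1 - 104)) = 89 / 6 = 14.83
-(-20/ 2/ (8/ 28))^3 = 42875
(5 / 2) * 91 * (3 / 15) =91 / 2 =45.50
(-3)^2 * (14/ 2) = 63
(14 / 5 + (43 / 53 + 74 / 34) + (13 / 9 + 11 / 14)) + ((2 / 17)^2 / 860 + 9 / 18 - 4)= 4.52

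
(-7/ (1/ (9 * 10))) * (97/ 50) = -6111/ 5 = -1222.20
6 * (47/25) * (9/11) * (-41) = -104058/275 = -378.39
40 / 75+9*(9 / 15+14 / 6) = 26.93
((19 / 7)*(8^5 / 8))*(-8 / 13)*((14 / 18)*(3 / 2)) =-311296 / 39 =-7981.95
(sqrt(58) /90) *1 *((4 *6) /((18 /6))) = 0.68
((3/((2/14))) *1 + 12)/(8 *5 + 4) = 3/4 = 0.75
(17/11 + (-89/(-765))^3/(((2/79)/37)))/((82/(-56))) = -530439987098/201911403375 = -2.63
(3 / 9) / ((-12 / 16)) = -4 / 9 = -0.44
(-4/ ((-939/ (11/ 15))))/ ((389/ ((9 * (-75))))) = -660/ 121757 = -0.01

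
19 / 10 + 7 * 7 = 509 / 10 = 50.90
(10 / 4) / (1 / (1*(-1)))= -5 / 2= -2.50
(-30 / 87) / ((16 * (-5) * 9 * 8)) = 1 / 16704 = 0.00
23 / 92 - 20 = -79 / 4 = -19.75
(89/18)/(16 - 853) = -89/15066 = -0.01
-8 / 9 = -0.89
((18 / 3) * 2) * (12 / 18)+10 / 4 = 21 / 2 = 10.50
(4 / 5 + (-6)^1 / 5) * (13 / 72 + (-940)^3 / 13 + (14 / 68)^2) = 17282791811693 / 676260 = 25556430.68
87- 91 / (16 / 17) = -155 / 16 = -9.69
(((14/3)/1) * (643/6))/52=4501/468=9.62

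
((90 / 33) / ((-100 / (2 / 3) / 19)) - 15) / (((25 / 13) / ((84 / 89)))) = -921648 / 122375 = -7.53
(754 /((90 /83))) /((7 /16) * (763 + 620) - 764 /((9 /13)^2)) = -4505904 /6408475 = -0.70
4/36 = 1/9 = 0.11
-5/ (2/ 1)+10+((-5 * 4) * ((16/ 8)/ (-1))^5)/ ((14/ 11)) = 7145/ 14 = 510.36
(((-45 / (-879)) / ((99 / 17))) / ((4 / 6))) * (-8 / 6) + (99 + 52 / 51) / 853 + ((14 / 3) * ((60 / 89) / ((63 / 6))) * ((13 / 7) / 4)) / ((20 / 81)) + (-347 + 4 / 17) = -10077433656369 / 29116978429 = -346.10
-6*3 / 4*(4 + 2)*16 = -432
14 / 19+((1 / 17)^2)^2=1169313 / 1586899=0.74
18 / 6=3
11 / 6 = 1.83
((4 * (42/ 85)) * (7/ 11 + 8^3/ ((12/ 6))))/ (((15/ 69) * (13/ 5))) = 897.41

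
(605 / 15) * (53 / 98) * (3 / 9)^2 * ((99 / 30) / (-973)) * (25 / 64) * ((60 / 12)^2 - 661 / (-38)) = -0.14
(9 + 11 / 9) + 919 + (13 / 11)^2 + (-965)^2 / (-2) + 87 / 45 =-5060364631 / 10890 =-464679.95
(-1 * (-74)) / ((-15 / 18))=-88.80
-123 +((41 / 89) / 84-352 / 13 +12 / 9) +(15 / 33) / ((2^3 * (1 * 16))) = -148.73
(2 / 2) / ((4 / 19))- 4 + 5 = 23 / 4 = 5.75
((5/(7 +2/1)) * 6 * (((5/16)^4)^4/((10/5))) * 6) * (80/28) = 3814697265625/16140901064495857664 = 0.00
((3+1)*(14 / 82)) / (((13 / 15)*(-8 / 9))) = -945 / 1066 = -0.89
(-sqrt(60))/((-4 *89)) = sqrt(15)/178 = 0.02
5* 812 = 4060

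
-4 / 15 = -0.27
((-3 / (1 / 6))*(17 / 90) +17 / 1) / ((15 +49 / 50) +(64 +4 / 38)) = 12920 / 76081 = 0.17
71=71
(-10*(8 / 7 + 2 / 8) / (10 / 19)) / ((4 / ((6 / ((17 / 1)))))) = -2223 / 952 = -2.34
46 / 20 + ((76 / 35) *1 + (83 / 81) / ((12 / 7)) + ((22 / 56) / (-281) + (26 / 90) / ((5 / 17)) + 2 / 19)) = 1397494531 / 227040975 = 6.16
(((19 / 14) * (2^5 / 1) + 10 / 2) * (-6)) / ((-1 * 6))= 339 / 7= 48.43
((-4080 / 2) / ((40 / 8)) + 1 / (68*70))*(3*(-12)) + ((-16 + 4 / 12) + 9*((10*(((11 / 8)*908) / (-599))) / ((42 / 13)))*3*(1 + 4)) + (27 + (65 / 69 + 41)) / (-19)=2148986274224 / 155748985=13797.75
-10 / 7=-1.43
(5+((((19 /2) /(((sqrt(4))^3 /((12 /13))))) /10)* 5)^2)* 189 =10835181 /10816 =1001.77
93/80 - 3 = -147/80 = -1.84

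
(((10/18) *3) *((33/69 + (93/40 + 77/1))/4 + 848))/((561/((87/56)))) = 8420701/2102016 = 4.01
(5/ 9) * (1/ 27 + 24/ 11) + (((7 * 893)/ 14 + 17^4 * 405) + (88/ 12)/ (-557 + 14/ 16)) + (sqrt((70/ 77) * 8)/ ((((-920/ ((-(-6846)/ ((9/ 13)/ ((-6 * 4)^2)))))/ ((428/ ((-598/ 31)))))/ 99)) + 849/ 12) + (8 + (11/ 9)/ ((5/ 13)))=2681807582147927/ 79281180 + 13079912832 * sqrt(55)/ 2645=70500723.59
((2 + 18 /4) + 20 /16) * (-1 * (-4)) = 31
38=38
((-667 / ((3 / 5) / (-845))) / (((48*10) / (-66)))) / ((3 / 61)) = -2626289.34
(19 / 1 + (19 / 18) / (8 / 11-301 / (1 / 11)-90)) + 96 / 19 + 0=307673107 / 12791826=24.05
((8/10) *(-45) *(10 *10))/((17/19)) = -68400/17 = -4023.53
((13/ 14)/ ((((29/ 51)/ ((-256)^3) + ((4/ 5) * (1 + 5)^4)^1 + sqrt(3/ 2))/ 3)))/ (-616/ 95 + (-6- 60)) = -17576943723492567574118400/ 474181478507552546606451784901 + 8476535360757694464000 * sqrt(6)/ 474181478507552546606451784901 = -0.00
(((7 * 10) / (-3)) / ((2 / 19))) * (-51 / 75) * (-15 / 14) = -161.50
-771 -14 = -785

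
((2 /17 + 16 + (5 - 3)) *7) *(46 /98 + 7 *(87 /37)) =1350448 /629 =2146.98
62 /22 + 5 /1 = 7.82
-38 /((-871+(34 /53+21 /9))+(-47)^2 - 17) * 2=-3021 /52628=-0.06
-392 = -392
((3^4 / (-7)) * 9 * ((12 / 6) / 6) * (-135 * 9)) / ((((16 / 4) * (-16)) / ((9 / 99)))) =-295245 / 4928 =-59.91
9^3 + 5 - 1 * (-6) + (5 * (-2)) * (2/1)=720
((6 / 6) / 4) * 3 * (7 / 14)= 3 / 8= 0.38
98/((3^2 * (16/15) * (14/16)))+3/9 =12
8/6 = 4/3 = 1.33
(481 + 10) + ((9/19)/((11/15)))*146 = 122329/209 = 585.31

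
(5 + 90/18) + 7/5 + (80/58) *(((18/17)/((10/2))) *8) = 33861/2465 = 13.74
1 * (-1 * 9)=-9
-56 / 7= -8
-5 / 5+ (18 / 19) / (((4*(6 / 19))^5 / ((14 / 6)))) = -414857 / 1327104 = -0.31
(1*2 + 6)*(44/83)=352/83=4.24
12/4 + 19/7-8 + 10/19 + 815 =108161/133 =813.24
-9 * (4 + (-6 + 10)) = -72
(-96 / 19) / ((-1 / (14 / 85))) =1344 / 1615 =0.83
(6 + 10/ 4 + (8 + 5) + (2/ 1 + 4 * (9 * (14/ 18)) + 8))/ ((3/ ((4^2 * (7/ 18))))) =3332/ 27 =123.41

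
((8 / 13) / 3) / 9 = 8 / 351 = 0.02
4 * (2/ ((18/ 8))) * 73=2336/ 9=259.56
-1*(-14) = 14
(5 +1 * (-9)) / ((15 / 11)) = -44 / 15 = -2.93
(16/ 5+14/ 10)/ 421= 23/ 2105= 0.01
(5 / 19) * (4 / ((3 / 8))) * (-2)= -320 / 57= -5.61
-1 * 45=-45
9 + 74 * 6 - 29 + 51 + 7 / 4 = 1907 / 4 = 476.75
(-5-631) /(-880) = 159 /220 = 0.72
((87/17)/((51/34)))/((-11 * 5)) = -58/935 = -0.06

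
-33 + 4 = -29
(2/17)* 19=38/17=2.24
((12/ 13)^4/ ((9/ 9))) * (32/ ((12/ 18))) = 995328/ 28561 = 34.85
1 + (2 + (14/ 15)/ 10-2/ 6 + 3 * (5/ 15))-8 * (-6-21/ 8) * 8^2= 110494/ 25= 4419.76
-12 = -12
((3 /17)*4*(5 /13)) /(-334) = -30 /36907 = -0.00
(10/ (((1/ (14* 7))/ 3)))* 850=2499000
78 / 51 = 26 / 17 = 1.53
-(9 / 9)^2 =-1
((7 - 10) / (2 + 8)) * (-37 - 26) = 189 / 10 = 18.90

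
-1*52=-52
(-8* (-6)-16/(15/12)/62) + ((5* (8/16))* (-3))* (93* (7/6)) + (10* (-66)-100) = -946093/620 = -1525.96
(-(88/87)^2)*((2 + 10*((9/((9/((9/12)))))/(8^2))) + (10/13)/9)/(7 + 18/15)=-19957135/72616986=-0.27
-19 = -19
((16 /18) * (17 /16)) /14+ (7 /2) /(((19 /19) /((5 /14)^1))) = 83 /63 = 1.32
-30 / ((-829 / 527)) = 15810 / 829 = 19.07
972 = 972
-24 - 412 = -436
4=4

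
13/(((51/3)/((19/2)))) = 247/34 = 7.26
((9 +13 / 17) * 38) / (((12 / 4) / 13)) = 82004 / 51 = 1607.92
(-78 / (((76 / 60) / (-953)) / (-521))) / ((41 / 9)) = -5228281890 / 779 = -6711530.03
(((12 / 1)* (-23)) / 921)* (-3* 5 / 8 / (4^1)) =345 / 2456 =0.14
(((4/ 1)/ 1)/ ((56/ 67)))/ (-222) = -67/ 3108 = -0.02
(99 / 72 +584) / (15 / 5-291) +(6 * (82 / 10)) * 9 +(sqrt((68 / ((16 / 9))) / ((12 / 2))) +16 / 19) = sqrt(102) / 4 +32219833 / 72960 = 444.13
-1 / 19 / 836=-1 / 15884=-0.00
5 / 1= 5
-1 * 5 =-5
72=72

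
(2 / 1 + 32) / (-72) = -17 / 36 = -0.47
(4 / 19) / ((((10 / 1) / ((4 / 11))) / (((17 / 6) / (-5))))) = -0.00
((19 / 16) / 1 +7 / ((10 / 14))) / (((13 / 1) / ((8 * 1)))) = 879 / 130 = 6.76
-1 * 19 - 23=-42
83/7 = 11.86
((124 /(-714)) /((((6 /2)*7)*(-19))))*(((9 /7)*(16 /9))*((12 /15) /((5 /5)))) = 3968 /4985505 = 0.00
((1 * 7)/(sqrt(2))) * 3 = 21 * sqrt(2)/2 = 14.85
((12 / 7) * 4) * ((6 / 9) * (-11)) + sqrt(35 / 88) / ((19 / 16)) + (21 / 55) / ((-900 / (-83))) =-5803933 / 115500 + 4 * sqrt(770) / 209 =-49.72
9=9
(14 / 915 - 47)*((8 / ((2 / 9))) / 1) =-515892 / 305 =-1691.45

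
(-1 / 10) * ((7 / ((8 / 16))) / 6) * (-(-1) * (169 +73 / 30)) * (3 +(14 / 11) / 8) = -5004139 / 39600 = -126.37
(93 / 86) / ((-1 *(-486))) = 31 / 13932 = 0.00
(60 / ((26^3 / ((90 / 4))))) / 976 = 675 / 8577088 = 0.00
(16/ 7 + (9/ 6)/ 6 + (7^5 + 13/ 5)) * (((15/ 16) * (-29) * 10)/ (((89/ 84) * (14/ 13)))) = -4005869.13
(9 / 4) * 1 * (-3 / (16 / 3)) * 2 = -81 / 32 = -2.53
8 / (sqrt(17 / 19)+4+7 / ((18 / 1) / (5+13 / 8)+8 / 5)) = 1.22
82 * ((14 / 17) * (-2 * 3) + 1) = -5494 / 17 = -323.18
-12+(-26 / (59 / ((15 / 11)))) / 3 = -7918 / 649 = -12.20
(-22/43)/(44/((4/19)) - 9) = -11/4300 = -0.00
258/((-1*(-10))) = 129/5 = 25.80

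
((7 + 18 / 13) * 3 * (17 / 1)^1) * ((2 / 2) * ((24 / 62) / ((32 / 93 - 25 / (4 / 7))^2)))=297784512 / 3389432917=0.09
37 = 37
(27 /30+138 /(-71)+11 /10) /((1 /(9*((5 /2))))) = 90 /71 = 1.27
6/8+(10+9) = 79/4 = 19.75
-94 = -94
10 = 10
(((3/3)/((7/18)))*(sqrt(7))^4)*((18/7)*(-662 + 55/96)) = -1714419/8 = -214302.38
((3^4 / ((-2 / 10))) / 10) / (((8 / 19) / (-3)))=4617 / 16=288.56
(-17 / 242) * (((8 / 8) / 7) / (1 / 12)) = -102 / 847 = -0.12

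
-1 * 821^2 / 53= -12717.75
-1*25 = -25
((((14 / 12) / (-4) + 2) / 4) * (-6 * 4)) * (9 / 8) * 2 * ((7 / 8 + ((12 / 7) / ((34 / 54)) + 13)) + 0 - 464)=157167063 / 15232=10318.22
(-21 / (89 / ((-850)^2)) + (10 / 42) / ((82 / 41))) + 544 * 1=-635211083 / 3738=-169933.41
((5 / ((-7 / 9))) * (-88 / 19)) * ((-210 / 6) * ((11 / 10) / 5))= -4356 / 19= -229.26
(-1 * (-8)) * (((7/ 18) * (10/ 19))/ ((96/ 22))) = 385/ 1026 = 0.38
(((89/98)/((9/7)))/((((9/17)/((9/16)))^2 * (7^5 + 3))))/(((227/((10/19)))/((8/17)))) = 1513/29232616896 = 0.00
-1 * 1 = -1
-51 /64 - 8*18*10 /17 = -93027 /1088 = -85.50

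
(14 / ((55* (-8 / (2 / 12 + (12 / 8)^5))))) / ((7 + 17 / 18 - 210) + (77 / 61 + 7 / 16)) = 190869 / 154873400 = 0.00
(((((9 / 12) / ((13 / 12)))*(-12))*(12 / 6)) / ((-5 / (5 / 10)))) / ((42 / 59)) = 2.33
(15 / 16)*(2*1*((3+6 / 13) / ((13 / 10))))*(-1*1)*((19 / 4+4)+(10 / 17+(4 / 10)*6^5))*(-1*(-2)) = -715979925 / 22984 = -31151.23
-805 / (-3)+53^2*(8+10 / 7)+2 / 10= 2809106 / 105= 26753.39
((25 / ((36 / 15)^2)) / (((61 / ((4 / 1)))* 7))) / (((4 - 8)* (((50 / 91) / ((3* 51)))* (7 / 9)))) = -49725 / 13664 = -3.64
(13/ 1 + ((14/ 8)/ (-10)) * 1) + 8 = 833/ 40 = 20.82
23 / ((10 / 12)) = 138 / 5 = 27.60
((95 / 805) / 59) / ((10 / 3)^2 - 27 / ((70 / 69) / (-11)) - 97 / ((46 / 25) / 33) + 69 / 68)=-58140 / 41704982549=-0.00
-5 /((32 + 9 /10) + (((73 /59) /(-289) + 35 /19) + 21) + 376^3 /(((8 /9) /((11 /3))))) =-16198450 /710380535818711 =-0.00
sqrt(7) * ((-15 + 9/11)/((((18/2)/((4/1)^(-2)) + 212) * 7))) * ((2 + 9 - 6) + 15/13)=-240 * sqrt(7)/6853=-0.09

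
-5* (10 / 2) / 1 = -25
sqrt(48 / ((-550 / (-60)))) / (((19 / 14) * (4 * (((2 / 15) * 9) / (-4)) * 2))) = -14 * sqrt(110) / 209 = -0.70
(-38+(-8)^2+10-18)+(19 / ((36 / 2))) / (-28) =17.96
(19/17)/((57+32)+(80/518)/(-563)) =2770523/220620441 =0.01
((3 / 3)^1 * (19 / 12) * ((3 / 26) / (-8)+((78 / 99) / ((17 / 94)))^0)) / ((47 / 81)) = 105165 / 39104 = 2.69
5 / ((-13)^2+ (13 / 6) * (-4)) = 15 / 481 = 0.03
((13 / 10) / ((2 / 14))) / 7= 13 / 10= 1.30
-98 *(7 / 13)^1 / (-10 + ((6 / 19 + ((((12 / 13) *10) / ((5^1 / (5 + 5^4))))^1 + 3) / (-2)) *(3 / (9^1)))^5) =1552442444408128 / 8134634586202082747794115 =0.00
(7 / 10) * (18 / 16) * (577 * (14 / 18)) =28273 / 80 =353.41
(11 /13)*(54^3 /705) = 577368 /3055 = 188.99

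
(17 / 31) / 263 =17 / 8153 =0.00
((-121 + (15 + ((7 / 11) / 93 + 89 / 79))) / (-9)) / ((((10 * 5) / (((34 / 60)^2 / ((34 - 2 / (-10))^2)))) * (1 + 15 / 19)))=72037517 / 2014913280600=0.00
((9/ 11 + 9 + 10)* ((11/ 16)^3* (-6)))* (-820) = 8111235/ 256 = 31684.51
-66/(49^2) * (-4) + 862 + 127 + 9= 2396462/2401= 998.11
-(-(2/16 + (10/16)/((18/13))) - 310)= 44723/144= 310.58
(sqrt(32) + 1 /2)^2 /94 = 2*sqrt(2) /47 + 129 /376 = 0.40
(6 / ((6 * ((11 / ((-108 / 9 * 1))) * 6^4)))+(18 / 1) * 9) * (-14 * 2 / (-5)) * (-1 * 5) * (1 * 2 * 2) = -5388740 / 297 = -18143.91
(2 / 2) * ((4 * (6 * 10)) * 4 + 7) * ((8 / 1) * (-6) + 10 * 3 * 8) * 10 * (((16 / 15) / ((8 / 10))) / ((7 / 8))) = 19804160 / 7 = 2829165.71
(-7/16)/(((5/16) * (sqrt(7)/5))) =-sqrt(7) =-2.65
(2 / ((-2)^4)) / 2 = 1 / 16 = 0.06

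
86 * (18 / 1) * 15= 23220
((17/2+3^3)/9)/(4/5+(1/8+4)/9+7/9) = 1420/733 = 1.94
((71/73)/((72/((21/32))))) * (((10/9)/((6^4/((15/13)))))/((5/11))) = 0.00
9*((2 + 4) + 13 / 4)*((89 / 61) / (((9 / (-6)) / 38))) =-187701 / 61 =-3077.07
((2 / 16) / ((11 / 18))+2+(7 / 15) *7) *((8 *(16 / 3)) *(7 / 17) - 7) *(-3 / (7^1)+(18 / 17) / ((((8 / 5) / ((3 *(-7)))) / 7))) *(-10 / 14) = 55981333 / 13872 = 4035.56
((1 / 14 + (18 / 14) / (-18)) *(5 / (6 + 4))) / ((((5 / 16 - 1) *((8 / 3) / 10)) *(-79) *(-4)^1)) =0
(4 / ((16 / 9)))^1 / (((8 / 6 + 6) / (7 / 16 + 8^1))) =3645 / 1408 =2.59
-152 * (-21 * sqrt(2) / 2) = 1596 * sqrt(2) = 2257.08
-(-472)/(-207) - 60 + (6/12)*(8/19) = -244120/3933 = -62.07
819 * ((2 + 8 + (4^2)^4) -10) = 53673984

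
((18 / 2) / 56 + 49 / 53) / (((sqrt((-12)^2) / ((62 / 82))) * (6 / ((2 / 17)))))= 99851 / 74473056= 0.00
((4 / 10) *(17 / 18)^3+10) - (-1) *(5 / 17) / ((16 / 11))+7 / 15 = 10911631 / 991440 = 11.01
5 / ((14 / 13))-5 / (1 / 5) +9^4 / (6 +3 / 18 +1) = 538869 / 602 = 895.13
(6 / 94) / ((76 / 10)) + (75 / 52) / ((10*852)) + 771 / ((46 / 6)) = 61012071479 / 606639904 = 100.57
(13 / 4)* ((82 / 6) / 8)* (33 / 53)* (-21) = -72.60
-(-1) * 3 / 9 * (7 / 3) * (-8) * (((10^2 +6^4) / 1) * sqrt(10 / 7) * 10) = -111680 * sqrt(70) / 9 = -103820.21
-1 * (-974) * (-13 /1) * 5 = -63310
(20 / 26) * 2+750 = 9770 / 13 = 751.54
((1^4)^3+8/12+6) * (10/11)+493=16499/33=499.97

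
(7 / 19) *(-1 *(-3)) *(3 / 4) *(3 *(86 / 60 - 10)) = -16191 / 760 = -21.30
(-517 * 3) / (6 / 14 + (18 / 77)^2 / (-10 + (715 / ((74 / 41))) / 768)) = -1652208253465 / 450399379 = -3668.32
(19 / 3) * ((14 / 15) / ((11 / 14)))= 7.52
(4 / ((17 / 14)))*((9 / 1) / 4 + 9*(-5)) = -2394 / 17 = -140.82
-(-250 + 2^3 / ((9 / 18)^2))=218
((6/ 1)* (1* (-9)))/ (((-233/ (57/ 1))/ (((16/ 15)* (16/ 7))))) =262656/ 8155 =32.21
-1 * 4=-4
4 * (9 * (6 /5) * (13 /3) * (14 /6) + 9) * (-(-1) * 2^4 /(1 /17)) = 643008 /5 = 128601.60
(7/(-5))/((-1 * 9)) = 7/45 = 0.16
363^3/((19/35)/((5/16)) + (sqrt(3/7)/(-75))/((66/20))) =1381153244625 *sqrt(21)/150961186 + 2078359402511700/75480593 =27576943.15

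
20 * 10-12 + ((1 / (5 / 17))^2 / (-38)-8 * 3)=155511 / 950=163.70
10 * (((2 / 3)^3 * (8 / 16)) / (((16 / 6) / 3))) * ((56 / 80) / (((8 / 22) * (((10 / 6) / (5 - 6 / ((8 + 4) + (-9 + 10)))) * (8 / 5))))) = 5.46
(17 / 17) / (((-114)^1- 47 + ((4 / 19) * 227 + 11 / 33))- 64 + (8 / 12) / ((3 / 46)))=-171 / 28498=-0.01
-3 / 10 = -0.30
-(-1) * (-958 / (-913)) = 958 / 913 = 1.05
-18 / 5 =-3.60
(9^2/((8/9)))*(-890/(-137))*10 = 1622025/274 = 5919.80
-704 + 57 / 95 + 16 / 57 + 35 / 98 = -2804021 / 3990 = -702.76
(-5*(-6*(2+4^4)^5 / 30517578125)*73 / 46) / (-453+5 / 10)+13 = 1150886518634491 / 127044677734375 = 9.06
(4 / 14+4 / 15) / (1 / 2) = 116 / 105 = 1.10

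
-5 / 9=-0.56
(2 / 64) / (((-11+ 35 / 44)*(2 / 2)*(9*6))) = -11 / 193968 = -0.00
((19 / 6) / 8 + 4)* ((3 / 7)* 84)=633 / 4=158.25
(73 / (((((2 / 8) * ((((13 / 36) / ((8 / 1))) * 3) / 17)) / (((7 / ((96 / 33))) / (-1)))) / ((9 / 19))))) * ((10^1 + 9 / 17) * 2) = -217330344 / 247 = -879879.94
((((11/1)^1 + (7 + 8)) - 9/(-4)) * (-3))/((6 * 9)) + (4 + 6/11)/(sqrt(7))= -113/72 + 50 * sqrt(7)/77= 0.15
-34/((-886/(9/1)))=153/443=0.35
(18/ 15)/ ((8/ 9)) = 27/ 20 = 1.35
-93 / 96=-31 / 32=-0.97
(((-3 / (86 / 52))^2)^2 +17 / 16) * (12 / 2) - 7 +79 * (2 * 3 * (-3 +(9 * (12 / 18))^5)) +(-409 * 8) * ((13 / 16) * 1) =100698946505031 / 27350408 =3681807.84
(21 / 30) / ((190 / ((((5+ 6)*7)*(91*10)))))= 49049 / 190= 258.15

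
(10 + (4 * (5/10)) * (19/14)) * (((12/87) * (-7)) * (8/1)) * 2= -5696/29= -196.41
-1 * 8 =-8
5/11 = 0.45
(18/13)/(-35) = -18/455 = -0.04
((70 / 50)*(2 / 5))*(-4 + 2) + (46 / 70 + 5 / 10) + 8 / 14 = 213 / 350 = 0.61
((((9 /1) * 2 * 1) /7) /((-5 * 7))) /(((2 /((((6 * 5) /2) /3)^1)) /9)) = -81 /49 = -1.65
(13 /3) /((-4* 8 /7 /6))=-91 /16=-5.69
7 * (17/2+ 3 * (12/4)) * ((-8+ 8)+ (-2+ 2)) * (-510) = 0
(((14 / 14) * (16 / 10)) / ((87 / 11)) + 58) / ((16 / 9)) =37977 / 1160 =32.74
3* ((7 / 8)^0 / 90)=1 / 30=0.03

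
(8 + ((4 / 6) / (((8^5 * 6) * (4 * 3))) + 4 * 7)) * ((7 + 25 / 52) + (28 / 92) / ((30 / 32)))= 3567994511513 / 12697731072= 280.99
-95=-95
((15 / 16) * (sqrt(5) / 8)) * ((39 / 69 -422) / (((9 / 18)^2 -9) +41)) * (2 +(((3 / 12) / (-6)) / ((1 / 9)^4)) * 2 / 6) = 1502415 * sqrt(5) / 11008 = 305.19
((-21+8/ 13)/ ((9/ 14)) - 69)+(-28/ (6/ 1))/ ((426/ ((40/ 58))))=-24263017/ 240903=-100.72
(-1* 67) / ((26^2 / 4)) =-0.40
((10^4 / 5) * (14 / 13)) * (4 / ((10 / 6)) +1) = 95200 / 13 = 7323.08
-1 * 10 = -10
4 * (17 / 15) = 68 / 15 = 4.53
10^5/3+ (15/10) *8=100036/3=33345.33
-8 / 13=-0.62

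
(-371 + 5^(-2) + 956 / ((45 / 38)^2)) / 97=125854 / 39285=3.20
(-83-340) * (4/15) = -564/5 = -112.80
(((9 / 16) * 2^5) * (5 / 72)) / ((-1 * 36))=-5 / 144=-0.03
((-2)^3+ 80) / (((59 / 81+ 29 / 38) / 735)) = 162887760 / 4591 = 35479.80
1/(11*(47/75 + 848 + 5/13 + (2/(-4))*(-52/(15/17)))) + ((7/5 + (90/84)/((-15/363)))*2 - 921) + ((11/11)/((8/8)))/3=-959324369621/989275980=-969.72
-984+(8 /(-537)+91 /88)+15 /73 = -3390268253 /3449688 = -982.78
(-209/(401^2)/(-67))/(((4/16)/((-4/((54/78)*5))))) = -43472/484815015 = -0.00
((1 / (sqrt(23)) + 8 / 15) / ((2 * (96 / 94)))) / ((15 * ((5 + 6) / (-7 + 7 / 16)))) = -329 / 31680- 329 * sqrt(23) / 388608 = -0.01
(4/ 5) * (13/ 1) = 52/ 5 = 10.40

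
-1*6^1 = -6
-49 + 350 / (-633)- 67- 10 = -80108 / 633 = -126.55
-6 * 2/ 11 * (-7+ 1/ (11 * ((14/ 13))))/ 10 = 639/ 847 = 0.75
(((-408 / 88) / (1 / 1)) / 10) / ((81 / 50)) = -85 / 297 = -0.29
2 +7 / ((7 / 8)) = 10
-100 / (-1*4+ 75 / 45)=300 / 7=42.86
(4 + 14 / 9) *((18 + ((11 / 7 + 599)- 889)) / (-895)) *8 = 50480 / 3759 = 13.43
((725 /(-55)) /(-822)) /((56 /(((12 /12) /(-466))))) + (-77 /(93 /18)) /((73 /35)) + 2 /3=-3459489010631 /533977552416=-6.48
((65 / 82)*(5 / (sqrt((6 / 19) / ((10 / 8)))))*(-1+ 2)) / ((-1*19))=-325*sqrt(570) / 18696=-0.42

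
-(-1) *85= 85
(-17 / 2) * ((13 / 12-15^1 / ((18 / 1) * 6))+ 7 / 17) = -415 / 36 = -11.53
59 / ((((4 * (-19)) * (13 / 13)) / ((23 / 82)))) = -1357 / 6232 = -0.22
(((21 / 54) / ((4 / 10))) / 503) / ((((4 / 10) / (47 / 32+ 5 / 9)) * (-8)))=-102025 / 83441664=-0.00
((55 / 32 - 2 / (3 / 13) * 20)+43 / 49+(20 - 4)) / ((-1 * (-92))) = -727883 / 432768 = -1.68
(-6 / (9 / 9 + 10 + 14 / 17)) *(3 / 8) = -51 / 268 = -0.19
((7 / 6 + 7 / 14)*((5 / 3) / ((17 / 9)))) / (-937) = -25 / 15929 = -0.00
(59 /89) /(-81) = -59 /7209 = -0.01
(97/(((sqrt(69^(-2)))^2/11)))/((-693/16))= -821008/7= -117286.86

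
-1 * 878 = -878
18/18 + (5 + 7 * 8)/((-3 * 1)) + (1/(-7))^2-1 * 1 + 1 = -2839/147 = -19.31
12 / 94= 6 / 47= 0.13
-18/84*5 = -1.07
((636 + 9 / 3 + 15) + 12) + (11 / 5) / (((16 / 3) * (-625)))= 33299967 / 50000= 666.00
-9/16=-0.56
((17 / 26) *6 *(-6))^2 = 93636 / 169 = 554.06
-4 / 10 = -2 / 5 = -0.40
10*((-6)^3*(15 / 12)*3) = -8100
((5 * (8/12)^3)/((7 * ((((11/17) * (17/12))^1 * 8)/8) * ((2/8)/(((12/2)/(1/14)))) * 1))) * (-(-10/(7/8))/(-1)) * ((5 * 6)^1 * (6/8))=-1536000/77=-19948.05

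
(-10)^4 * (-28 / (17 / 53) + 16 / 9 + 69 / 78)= -1683325000 / 1989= -846317.24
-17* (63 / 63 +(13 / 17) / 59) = -1016 / 59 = -17.22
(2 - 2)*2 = 0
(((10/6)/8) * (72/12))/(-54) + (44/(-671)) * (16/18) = -1073/13176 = -0.08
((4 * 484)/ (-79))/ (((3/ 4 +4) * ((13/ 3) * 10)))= -11616/ 97565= -0.12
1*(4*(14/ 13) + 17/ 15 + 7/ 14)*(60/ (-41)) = -4634/ 533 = -8.69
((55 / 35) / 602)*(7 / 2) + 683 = 822343 / 1204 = 683.01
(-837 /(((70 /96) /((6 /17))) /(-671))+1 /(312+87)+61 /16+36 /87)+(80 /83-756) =354087230696569 /1306134480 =271095.54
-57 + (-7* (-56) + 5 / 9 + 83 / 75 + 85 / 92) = 6988033 / 20700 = 337.59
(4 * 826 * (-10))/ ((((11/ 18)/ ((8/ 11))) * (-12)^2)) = -33040/ 121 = -273.06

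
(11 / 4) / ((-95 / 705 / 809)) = -1254759 / 76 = -16509.99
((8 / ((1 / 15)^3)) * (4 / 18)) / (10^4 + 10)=600 / 1001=0.60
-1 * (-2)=2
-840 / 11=-76.36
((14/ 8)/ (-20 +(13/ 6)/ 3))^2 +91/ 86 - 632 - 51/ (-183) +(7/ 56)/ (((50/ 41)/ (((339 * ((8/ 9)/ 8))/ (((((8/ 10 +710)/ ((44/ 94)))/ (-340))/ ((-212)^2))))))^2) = 957719809232043427999239789089/ 79310431444248155772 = 12075584406.64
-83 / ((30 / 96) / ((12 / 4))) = -3984 / 5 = -796.80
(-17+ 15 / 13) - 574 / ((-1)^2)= -7668 / 13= -589.85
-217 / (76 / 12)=-651 / 19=-34.26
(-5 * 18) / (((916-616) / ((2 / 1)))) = -3 / 5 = -0.60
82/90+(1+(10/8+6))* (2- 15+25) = 4496/45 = 99.91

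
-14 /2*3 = -21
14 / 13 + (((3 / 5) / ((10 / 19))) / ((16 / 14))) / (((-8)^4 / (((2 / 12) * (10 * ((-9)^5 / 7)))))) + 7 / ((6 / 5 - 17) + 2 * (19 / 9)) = -6550590343 / 2219376640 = -2.95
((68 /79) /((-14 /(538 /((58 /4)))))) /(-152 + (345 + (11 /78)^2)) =-222577056 /18832778321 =-0.01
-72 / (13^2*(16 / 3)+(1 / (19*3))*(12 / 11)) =-11286 / 141287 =-0.08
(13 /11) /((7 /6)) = 78 /77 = 1.01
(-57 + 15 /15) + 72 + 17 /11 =193 /11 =17.55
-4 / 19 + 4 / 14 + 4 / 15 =682 / 1995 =0.34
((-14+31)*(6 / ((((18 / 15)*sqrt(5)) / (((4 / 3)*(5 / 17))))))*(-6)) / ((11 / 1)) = -40*sqrt(5) / 11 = -8.13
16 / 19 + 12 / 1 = 244 / 19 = 12.84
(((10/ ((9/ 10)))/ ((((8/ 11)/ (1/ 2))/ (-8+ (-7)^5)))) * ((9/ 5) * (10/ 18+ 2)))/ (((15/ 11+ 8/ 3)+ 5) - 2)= -77993575/ 928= -84044.80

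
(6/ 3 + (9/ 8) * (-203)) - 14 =-1923/ 8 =-240.38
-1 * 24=-24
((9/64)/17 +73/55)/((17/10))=79919/101728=0.79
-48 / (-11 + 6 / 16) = 384 / 85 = 4.52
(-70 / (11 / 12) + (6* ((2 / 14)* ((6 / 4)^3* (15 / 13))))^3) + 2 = -19721201867 / 530513984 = -37.17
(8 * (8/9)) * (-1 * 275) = -17600/9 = -1955.56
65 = 65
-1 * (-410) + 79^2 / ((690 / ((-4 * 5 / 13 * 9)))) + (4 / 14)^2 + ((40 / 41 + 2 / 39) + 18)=547597844 / 1802073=303.87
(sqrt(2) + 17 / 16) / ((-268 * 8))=-sqrt(2) / 2144 - 17 / 34304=-0.00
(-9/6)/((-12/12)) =3/2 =1.50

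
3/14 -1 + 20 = 19.21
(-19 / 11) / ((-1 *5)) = 19 / 55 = 0.35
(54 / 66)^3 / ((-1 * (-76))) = 729 / 101156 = 0.01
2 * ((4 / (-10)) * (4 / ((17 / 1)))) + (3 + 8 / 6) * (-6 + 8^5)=36201962 / 255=141968.48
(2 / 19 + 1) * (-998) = -1103.05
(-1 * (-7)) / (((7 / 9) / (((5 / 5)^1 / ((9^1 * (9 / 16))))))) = 16 / 9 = 1.78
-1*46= -46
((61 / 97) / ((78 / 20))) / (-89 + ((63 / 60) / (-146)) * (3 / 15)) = -8906000 / 4915709643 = -0.00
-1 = -1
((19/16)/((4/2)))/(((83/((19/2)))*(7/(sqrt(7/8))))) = 361*sqrt(14)/148736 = 0.01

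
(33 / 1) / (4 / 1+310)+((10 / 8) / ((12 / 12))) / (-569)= 36769 / 357332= 0.10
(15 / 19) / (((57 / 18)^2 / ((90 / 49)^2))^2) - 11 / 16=-136609063504289 / 228387487860784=-0.60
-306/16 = -153/8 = -19.12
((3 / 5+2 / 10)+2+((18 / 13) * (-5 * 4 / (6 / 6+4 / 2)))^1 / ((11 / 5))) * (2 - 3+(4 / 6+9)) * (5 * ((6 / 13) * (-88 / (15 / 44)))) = 1405184 / 195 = 7206.07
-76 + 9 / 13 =-979 / 13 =-75.31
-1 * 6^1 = -6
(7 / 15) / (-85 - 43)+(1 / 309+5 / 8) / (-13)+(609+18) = 1611808147 / 2570880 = 626.95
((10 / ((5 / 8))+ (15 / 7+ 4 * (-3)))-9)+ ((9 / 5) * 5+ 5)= 78 / 7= 11.14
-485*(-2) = 970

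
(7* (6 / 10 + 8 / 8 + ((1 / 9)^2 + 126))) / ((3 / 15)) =361781 / 81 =4466.43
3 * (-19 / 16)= -57 / 16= -3.56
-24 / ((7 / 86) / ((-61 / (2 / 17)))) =1070184 / 7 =152883.43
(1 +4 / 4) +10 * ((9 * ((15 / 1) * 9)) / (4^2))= 6091 / 8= 761.38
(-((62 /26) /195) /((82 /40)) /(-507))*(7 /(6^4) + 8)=321625 /3414638916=0.00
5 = 5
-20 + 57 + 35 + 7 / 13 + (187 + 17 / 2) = 268.04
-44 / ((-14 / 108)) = 2376 / 7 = 339.43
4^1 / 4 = 1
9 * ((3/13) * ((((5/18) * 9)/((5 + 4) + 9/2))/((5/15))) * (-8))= -120/13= -9.23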